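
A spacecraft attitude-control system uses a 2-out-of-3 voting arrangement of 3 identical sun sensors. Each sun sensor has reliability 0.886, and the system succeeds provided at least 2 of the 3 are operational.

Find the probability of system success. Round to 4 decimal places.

R = Σ_{i=2}^{3} C(3,i) p^i (1−p)^{3−i} with p = 0.886
C(3,2)·0.886^2·0.114^1 = 0.268469
C(3,3)·0.886^3·0.114^0 = 0.695506
Sum = 0.9640

0.9640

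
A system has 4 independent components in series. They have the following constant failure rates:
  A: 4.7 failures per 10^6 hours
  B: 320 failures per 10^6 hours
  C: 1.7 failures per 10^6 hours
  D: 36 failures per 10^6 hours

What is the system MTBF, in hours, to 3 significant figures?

2760

Series of exponential components: λ_sys = Σ λ_i
λ_sys = 0.0000047 + 0.00032 + 0.0000017 + 0.000036 = 3.6240e-04 /h
MTBF = 1 / λ_sys = 2760 h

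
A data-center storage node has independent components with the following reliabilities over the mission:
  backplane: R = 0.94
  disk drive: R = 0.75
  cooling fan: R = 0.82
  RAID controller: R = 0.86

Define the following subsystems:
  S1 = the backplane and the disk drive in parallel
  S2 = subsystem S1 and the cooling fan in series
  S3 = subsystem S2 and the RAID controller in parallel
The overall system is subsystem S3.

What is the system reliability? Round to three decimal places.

Parallel (backplane and disk drive): 1 − (1 − 0.94000)(1 − 0.75000) = 0.98500
Series ([0.98500] and cooling fan): 0.98500 × 0.82000 = 0.80770
Parallel ([0.80770] and RAID controller): 1 − (1 − 0.80770)(1 − 0.86000) = 0.973

0.973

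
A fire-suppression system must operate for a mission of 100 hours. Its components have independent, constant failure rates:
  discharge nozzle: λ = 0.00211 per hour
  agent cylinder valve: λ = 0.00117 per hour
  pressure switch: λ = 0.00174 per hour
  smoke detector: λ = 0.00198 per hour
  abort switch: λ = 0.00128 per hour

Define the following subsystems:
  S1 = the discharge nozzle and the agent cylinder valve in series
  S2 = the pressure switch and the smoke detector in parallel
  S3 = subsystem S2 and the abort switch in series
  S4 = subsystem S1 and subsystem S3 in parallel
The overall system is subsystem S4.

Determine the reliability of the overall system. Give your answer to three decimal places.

0.959

R(discharge nozzle) = exp(−0.00211 × 100) = 0.80977
R(agent cylinder valve) = exp(−0.00117 × 100) = 0.88959
R(pressure switch) = exp(−0.00174 × 100) = 0.84030
R(smoke detector) = exp(−0.00198 × 100) = 0.82037
R(abort switch) = exp(−0.00128 × 100) = 0.87985
Series (discharge nozzle and agent cylinder valve): 0.80977 × 0.88959 = 0.72036
Parallel (pressure switch and smoke detector): 1 − (1 − 0.84030)(1 − 0.82037) = 0.97131
Series ([0.97131] and abort switch): 0.97131 × 0.87985 = 0.85461
Parallel ([0.72036] and [0.85461]): 1 − (1 − 0.72036)(1 − 0.85461) = 0.959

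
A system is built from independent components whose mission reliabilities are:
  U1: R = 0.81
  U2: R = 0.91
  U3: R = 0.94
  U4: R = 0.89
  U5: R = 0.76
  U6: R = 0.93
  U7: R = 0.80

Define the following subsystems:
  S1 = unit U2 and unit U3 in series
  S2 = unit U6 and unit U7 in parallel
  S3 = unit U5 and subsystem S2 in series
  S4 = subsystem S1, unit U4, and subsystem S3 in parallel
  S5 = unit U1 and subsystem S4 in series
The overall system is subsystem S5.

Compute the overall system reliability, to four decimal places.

Series (U2 and U3): 0.910000 × 0.940000 = 0.855400
Parallel (U6 and U7): 1 − (1 − 0.930000)(1 − 0.800000) = 0.986000
Series (U5 and [0.986000]): 0.760000 × 0.986000 = 0.749360
Parallel ([0.855400], U4, and [0.749360]): 1 − (1 − 0.855400)(1 − 0.890000)(1 − 0.749360) = 0.996013
Series (U1 and [0.996013]): 0.810000 × 0.996013 = 0.8068

0.8068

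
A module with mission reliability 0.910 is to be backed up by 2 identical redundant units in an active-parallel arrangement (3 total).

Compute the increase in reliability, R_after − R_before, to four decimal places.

R_before = 0.910
R_after = 1 − (1 − 0.910)^3 = 0.9993
ΔR = 0.9993 − 0.910 = 0.0893

0.0893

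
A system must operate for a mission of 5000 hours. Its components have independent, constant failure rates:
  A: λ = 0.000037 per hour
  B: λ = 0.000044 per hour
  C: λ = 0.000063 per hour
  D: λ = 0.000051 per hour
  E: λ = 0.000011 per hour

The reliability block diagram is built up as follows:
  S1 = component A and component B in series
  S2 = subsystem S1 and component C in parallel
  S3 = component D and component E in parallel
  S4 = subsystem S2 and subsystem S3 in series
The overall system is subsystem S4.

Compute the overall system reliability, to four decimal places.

R(A) = exp(−0.000037 × 5000) = 0.831104
R(B) = exp(−0.000044 × 5000) = 0.802519
R(C) = exp(−0.000063 × 5000) = 0.729789
R(D) = exp(−0.000051 × 5000) = 0.774916
R(E) = exp(−0.000011 × 5000) = 0.946485
Series (A and B): 0.831104 × 0.802519 = 0.666977
Parallel ([0.666977] and C): 1 − (1 − 0.666977)(1 − 0.729789) = 0.910014
Parallel (D and E): 1 − (1 − 0.774916)(1 − 0.946485) = 0.987955
Series ([0.910014] and [0.987955]): 0.910014 × 0.987955 = 0.8991

0.8991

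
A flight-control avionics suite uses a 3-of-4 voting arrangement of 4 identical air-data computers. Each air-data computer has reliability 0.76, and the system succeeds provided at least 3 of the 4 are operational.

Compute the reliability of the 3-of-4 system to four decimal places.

R = Σ_{i=3}^{4} C(4,i) p^i (1−p)^{4−i} with p = 0.76
C(4,3)·0.76^3·0.24^1 = 0.421417
C(4,4)·0.76^4·0.24^0 = 0.333622
Sum = 0.7550

0.7550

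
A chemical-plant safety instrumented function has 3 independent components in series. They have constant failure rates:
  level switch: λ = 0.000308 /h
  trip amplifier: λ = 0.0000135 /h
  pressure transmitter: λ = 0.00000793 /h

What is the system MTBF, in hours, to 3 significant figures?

Series of exponential components: λ_sys = Σ λ_i
λ_sys = 0.000308 + 0.0000135 + 0.00000793 = 3.2943e-04 /h
MTBF = 1 / λ_sys = 3040 h

3040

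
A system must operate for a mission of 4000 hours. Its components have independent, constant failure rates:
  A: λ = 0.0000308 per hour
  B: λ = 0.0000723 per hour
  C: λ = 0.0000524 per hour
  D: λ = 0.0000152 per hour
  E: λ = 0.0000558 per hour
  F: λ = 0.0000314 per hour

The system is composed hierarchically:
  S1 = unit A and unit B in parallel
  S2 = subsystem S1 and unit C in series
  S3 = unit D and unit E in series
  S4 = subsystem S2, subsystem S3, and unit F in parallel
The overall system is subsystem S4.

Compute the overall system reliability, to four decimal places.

R(A) = exp(−0.0000308 × 4000) = 0.884087
R(B) = exp(−0.0000723 × 4000) = 0.748862
R(C) = exp(−0.0000524 × 4000) = 0.810909
R(D) = exp(−0.0000152 × 4000) = 0.941011
R(E) = exp(−0.0000558 × 4000) = 0.799955
R(F) = exp(−0.0000314 × 4000) = 0.881968
Parallel (A and B): 1 − (1 − 0.884087)(1 − 0.748862) = 0.970890
Series ([0.970890] and C): 0.970890 × 0.810909 = 0.787303
Series (D and E): 0.941011 × 0.799955 = 0.752766
Parallel ([0.787303], [0.752766], and F): 1 − (1 − 0.787303)(1 − 0.752766)(1 − 0.881968) = 0.9938

0.9938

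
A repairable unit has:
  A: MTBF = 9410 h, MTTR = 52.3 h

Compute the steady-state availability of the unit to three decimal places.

0.994

A(A) = MTBF/(MTBF+MTTR) = 9410/(9410+52.3) = 0.994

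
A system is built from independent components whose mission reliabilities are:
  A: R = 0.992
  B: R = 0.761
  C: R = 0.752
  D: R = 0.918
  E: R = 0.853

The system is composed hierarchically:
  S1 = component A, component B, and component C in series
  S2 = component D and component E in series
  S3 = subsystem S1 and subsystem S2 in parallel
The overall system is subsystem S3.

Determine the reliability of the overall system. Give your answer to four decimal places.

0.9062

Series (A, B, and C): 0.992000 × 0.761000 × 0.752000 = 0.567694
Series (D and E): 0.918000 × 0.853000 = 0.783054
Parallel ([0.567694] and [0.783054]): 1 − (1 − 0.567694)(1 − 0.783054) = 0.9062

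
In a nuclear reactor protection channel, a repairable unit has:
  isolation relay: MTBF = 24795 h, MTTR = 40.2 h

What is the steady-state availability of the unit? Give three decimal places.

A(isolation relay) = MTBF/(MTBF+MTTR) = 24795/(24795+40.2) = 0.998

0.998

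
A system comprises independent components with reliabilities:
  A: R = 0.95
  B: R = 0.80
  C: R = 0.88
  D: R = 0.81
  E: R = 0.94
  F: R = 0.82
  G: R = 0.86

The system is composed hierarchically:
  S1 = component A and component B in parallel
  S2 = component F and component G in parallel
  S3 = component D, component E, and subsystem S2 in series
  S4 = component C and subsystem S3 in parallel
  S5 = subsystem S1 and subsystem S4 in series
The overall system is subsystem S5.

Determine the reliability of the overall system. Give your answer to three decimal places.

Parallel (A and B): 1 − (1 − 0.95000)(1 − 0.80000) = 0.99000
Parallel (F and G): 1 − (1 − 0.82000)(1 − 0.86000) = 0.97480
Series (D, E, and [0.97480]): 0.81000 × 0.94000 × 0.97480 = 0.74221
Parallel (C and [0.74221]): 1 − (1 − 0.88000)(1 − 0.74221) = 0.96907
Series ([0.99000] and [0.96907]): 0.99000 × 0.96907 = 0.959

0.959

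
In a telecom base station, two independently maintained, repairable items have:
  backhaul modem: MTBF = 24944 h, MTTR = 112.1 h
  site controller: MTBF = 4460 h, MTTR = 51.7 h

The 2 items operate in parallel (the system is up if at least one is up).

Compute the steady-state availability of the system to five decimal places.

0.99995

A(backhaul modem) = MTBF/(MTBF+MTTR) = 24944/(24944+112.1) = 0.995526
A(site controller) = MTBF/(MTBF+MTTR) = 4460/(4460+51.7) = 0.988541
Parallel availability: 1 − (1 − 0.995526)(1 − 0.988541) = 0.99995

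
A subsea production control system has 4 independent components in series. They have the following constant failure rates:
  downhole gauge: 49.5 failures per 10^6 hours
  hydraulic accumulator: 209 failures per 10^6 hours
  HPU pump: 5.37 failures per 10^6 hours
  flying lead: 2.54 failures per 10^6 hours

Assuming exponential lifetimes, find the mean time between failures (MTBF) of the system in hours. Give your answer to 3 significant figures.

3750

Series of exponential components: λ_sys = Σ λ_i
λ_sys = 0.0000495 + 0.000209 + 0.00000537 + 0.00000254 = 2.6641e-04 /h
MTBF = 1 / λ_sys = 3750 h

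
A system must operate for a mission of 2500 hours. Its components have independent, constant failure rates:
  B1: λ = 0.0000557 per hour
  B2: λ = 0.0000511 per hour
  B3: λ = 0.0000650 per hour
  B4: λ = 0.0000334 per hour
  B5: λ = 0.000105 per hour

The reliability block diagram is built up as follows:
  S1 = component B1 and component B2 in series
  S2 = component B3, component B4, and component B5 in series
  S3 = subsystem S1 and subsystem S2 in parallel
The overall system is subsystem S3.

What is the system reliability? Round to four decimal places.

0.9066

R(B1) = exp(−0.0000557 × 2500) = 0.870010
R(B2) = exp(−0.0000511 × 2500) = 0.880073
R(B3) = exp(−0.0000650 × 2500) = 0.850016
R(B4) = exp(−0.0000334 × 2500) = 0.919891
R(B5) = exp(−0.000105 × 2500) = 0.769126
Series (B1 and B2): 0.870010 × 0.880073 = 0.765672
Series (B3, B4, and B5): 0.850016 × 0.919891 × 0.769126 = 0.601397
Parallel ([0.765672] and [0.601397]): 1 − (1 − 0.765672)(1 − 0.601397) = 0.9066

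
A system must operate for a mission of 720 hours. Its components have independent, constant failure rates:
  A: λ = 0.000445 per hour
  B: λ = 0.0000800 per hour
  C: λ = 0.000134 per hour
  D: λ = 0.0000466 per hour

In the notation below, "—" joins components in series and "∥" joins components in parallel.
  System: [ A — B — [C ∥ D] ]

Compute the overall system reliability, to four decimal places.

R(A) = exp(−0.000445 × 720) = 0.725859
R(B) = exp(−0.0000800 × 720) = 0.944027
R(C) = exp(−0.000134 × 720) = 0.908028
R(D) = exp(−0.0000466 × 720) = 0.967005
Parallel (C and D): 1 − (1 − 0.908028)(1 − 0.967005) = 0.996965
Series (A, B, and [0.996965]): 0.725859 × 0.944027 × 0.996965 = 0.6832

0.6832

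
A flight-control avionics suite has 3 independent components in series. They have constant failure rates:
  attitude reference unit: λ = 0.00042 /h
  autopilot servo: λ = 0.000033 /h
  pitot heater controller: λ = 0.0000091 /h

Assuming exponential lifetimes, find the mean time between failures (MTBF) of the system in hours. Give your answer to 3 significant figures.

Series of exponential components: λ_sys = Σ λ_i
λ_sys = 0.00042 + 0.000033 + 0.0000091 = 4.6210e-04 /h
MTBF = 1 / λ_sys = 2160 h

2160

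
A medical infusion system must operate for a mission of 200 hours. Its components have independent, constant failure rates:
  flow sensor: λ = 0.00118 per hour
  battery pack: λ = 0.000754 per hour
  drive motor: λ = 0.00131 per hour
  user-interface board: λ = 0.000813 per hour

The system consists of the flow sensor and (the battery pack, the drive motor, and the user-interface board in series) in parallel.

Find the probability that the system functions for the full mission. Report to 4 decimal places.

0.9080

R(flow sensor) = exp(−0.00118 × 200) = 0.789781
R(battery pack) = exp(−0.000754 × 200) = 0.860020
R(drive motor) = exp(−0.00131 × 200) = 0.769511
R(user-interface board) = exp(−0.000813 × 200) = 0.849931
Series (battery pack, drive motor, and user-interface board): 0.860020 × 0.769511 × 0.849931 = 0.562480
Parallel (flow sensor and [0.562480]): 1 − (1 − 0.789781)(1 − 0.562480) = 0.9080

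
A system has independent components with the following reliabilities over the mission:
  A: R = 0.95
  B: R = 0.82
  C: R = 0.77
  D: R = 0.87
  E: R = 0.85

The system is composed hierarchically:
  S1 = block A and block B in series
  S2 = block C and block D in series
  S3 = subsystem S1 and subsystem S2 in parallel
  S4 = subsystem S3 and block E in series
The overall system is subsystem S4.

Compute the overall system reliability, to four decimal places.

0.7880

Series (A and B): 0.950000 × 0.820000 = 0.779000
Series (C and D): 0.770000 × 0.870000 = 0.669900
Parallel ([0.779000] and [0.669900]): 1 − (1 − 0.779000)(1 − 0.669900) = 0.927048
Series ([0.927048] and E): 0.927048 × 0.850000 = 0.7880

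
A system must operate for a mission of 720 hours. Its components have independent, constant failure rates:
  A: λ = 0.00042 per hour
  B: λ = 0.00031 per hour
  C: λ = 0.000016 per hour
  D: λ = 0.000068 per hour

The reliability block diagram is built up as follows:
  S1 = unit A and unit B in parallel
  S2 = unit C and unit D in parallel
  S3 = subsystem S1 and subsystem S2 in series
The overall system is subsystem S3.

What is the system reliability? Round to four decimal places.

R(A) = exp(−0.00042 × 720) = 0.739042
R(B) = exp(−0.00031 × 720) = 0.799955
R(C) = exp(−0.000016 × 720) = 0.988546
R(D) = exp(−0.000068 × 720) = 0.952219
Parallel (A and B): 1 − (1 − 0.739042)(1 − 0.799955) = 0.947797
Parallel (C and D): 1 − (1 − 0.988546)(1 − 0.952219) = 0.999453
Series ([0.947797] and [0.999453]): 0.947797 × 0.999453 = 0.9473

0.9473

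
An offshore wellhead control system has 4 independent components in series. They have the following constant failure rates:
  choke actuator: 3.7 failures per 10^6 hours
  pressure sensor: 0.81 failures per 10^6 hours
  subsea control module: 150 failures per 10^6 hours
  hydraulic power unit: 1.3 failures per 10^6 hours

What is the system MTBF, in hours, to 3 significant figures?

6420

Series of exponential components: λ_sys = Σ λ_i
λ_sys = 0.0000037 + 0.00000081 + 0.00015 + 0.0000013 = 1.5581e-04 /h
MTBF = 1 / λ_sys = 6420 h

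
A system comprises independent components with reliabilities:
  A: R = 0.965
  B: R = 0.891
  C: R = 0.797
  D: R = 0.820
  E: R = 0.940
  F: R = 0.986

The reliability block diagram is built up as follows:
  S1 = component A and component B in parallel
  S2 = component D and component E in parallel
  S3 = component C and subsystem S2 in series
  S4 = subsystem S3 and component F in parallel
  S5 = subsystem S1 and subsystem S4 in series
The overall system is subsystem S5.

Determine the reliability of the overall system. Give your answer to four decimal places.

0.9932

Parallel (A and B): 1 − (1 − 0.965000)(1 − 0.891000) = 0.996185
Parallel (D and E): 1 − (1 − 0.820000)(1 − 0.940000) = 0.989200
Series (C and [0.989200]): 0.797000 × 0.989200 = 0.788392
Parallel ([0.788392] and F): 1 − (1 − 0.788392)(1 − 0.986000) = 0.997037
Series ([0.996185] and [0.997037]): 0.996185 × 0.997037 = 0.9932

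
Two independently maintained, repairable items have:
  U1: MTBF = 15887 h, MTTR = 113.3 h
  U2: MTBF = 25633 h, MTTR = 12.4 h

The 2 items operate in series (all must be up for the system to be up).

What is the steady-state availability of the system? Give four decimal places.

0.9924

A(U1) = MTBF/(MTBF+MTTR) = 15887/(15887+113.3) = 0.992919
A(U2) = MTBF/(MTBF+MTTR) = 25633/(25633+12.4) = 0.999516
Series availability: 0.992919 × 0.999516 = 0.9924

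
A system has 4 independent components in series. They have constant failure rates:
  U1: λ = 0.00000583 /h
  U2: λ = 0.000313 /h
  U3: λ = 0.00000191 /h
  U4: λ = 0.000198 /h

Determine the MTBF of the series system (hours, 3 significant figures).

1930

Series of exponential components: λ_sys = Σ λ_i
λ_sys = 0.00000583 + 0.000313 + 0.00000191 + 0.000198 = 5.1874e-04 /h
MTBF = 1 / λ_sys = 1930 h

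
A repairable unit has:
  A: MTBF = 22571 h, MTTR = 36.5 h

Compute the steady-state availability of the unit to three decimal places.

A(A) = MTBF/(MTBF+MTTR) = 22571/(22571+36.5) = 0.998

0.998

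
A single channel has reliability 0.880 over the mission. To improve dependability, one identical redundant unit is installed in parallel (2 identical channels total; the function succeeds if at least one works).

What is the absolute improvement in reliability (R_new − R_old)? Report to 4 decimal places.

R_before = 0.880
R_after = 1 − (1 − 0.880)^2 = 0.9856
ΔR = 0.9856 − 0.880 = 0.1056

0.1056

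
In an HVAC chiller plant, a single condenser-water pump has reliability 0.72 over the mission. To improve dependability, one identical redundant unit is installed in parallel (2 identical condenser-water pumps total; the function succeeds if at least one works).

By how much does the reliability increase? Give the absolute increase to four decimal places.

R_before = 0.72
R_after = 1 − (1 − 0.72)^2 = 0.9216
ΔR = 0.9216 − 0.72 = 0.2016

0.2016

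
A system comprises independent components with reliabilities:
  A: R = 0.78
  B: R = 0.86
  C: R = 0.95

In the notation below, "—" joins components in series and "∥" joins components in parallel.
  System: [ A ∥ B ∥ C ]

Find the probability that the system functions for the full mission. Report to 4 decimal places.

0.9985

Parallel (A, B, and C): 1 − (1 − 0.780000)(1 − 0.860000)(1 − 0.950000) = 0.9985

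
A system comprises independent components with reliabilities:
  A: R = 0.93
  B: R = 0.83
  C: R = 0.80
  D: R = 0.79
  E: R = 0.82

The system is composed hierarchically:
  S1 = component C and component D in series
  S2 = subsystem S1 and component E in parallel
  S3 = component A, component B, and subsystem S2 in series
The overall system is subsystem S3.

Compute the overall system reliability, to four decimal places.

Series (C and D): 0.800000 × 0.790000 = 0.632000
Parallel ([0.632000] and E): 1 − (1 − 0.632000)(1 − 0.820000) = 0.933760
Series (A, B, and [0.933760]): 0.930000 × 0.830000 × 0.933760 = 0.7208

0.7208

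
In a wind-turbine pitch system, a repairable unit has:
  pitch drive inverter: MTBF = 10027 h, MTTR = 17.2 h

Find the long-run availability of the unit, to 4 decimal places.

A(pitch drive inverter) = MTBF/(MTBF+MTTR) = 10027/(10027+17.2) = 0.9983

0.9983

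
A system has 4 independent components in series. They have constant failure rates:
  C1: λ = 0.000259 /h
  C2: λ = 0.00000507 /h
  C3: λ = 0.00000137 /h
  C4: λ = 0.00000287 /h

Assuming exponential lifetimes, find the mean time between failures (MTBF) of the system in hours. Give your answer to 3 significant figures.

3730

Series of exponential components: λ_sys = Σ λ_i
λ_sys = 0.000259 + 0.00000507 + 0.00000137 + 0.00000287 = 2.6831e-04 /h
MTBF = 1 / λ_sys = 3730 h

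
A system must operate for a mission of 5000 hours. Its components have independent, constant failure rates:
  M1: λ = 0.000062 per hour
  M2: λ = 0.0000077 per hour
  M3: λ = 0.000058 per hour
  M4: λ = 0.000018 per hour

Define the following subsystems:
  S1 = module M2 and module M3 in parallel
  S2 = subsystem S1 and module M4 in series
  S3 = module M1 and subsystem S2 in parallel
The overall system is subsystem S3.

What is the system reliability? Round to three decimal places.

R(M1) = exp(−0.000062 × 5000) = 0.73345
R(M2) = exp(−0.0000077 × 5000) = 0.96223
R(M3) = exp(−0.000058 × 5000) = 0.74826
R(M4) = exp(−0.000018 × 5000) = 0.91393
Parallel (M2 and M3): 1 − (1 − 0.96223)(1 − 0.74826) = 0.99049
Series ([0.99049] and M4): 0.99049 × 0.91393 = 0.90524
Parallel (M1 and [0.90524]): 1 − (1 − 0.73345)(1 − 0.90524) = 0.975

0.975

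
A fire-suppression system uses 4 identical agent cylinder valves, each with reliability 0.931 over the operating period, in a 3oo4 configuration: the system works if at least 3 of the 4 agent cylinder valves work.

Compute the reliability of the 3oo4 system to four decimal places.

R = Σ_{i=3}^{4} C(4,i) p^i (1−p)^{4−i} with p = 0.931
C(4,3)·0.931^3·0.069^1 = 0.222719
C(4,4)·0.931^4·0.069^0 = 0.751275
Sum = 0.9740

0.9740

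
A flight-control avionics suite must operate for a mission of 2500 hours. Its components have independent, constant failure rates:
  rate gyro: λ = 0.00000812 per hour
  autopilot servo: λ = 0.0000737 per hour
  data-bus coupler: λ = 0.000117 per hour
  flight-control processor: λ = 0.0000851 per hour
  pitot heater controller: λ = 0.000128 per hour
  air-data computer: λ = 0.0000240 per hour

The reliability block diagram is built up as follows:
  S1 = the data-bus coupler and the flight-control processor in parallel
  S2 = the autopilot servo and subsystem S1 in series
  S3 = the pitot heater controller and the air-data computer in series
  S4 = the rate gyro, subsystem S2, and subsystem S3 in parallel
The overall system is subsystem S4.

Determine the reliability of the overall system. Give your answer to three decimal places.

0.999

R(rate gyro) = exp(−0.00000812 × 2500) = 0.97990
R(autopilot servo) = exp(−0.0000737 × 2500) = 0.83173
R(data-bus coupler) = exp(−0.000117 × 2500) = 0.74640
R(flight-control processor) = exp(−0.0000851 × 2500) = 0.80836
R(pitot heater controller) = exp(−0.000128 × 2500) = 0.72615
R(air-data computer) = exp(−0.0000240 × 2500) = 0.94176
Parallel (data-bus coupler and flight-control processor): 1 − (1 − 0.74640)(1 − 0.80836) = 0.95140
Series (autopilot servo and [0.95140]): 0.83173 × 0.95140 = 0.79131
Series (pitot heater controller and air-data computer): 0.72615 × 0.94176 = 0.68386
Parallel (rate gyro, [0.79131], and [0.68386]): 1 − (1 − 0.97990)(1 − 0.79131)(1 − 0.68386) = 0.999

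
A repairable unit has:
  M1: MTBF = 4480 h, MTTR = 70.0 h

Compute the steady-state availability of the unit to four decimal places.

A(M1) = MTBF/(MTBF+MTTR) = 4480/(4480+70.0) = 0.9846

0.9846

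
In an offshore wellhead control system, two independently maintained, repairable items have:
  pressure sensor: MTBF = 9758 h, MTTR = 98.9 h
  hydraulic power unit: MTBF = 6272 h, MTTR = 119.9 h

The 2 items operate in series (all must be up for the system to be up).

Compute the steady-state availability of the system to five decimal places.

0.97140

A(pressure sensor) = MTBF/(MTBF+MTTR) = 9758/(9758+98.9) = 0.989966
A(hydraulic power unit) = MTBF/(MTBF+MTTR) = 6272/(6272+119.9) = 0.981242
Series availability: 0.989966 × 0.981242 = 0.97140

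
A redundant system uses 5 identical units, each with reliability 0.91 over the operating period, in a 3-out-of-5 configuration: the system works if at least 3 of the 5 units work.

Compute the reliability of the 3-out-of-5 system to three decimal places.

R = Σ_{i=3}^{5} C(5,i) p^i (1−p)^{5−i} with p = 0.91
C(5,3)·0.91^3·0.09^2 = 0.06104
C(5,4)·0.91^4·0.09^1 = 0.30859
C(5,5)·0.91^5·0.09^0 = 0.62403
Sum = 0.994

0.994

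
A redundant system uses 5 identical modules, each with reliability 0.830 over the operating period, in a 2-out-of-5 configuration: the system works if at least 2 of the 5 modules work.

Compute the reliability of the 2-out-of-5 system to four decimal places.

0.9964

R = Σ_{i=2}^{5} C(5,i) p^i (1−p)^{5−i} with p = 0.830
C(5,2)·0.830^2·0.170^3 = 0.033846
C(5,3)·0.830^3·0.170^2 = 0.165246
C(5,4)·0.830^4·0.170^1 = 0.403396
C(5,5)·0.830^5·0.170^0 = 0.393904
Sum = 0.9964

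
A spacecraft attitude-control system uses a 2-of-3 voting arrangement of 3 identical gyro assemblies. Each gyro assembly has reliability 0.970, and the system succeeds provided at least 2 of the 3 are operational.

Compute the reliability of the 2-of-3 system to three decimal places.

0.997

R = Σ_{i=2}^{3} C(3,i) p^i (1−p)^{3−i} with p = 0.970
C(3,2)·0.970^2·0.030^1 = 0.08468
C(3,3)·0.970^3·0.030^0 = 0.91267
Sum = 0.997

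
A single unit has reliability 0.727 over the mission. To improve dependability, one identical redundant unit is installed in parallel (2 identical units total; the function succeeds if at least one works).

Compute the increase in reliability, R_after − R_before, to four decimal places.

0.1985

R_before = 0.727
R_after = 1 − (1 − 0.727)^2 = 0.9255
ΔR = 0.9255 − 0.727 = 0.1985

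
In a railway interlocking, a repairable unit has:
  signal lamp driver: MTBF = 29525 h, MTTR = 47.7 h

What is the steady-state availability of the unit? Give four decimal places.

0.9984

A(signal lamp driver) = MTBF/(MTBF+MTTR) = 29525/(29525+47.7) = 0.9984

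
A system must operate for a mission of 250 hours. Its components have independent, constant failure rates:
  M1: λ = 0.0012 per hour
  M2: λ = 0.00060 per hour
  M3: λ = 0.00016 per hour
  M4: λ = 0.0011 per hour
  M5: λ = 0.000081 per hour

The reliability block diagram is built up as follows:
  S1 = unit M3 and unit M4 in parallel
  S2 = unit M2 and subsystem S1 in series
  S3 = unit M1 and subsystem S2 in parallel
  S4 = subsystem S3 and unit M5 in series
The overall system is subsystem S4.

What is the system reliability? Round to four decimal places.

R(M1) = exp(−0.0012 × 250) = 0.740818
R(M2) = exp(−0.00060 × 250) = 0.860708
R(M3) = exp(−0.00016 × 250) = 0.960789
R(M4) = exp(−0.0011 × 250) = 0.759572
R(M5) = exp(−0.000081 × 250) = 0.979954
Parallel (M3 and M4): 1 − (1 − 0.960789)(1 − 0.759572) = 0.990573
Series (M2 and [0.990573]): 0.860708 × 0.990573 = 0.852594
Parallel (M1 and [0.852594]): 1 − (1 − 0.740818)(1 − 0.852594) = 0.961795
Series ([0.961795] and M5): 0.961795 × 0.979954 = 0.9425

0.9425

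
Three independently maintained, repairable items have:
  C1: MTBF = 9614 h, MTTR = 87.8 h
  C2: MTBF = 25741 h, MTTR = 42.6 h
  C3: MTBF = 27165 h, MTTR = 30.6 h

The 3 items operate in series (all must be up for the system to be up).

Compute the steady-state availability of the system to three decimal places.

0.988

A(C1) = MTBF/(MTBF+MTTR) = 9614/(9614+87.8) = 0.990950
A(C2) = MTBF/(MTBF+MTTR) = 25741/(25741+42.6) = 0.998348
A(C3) = MTBF/(MTBF+MTTR) = 27165/(27165+30.6) = 0.998875
Series availability: 0.990950 × 0.998348 × 0.998875 = 0.988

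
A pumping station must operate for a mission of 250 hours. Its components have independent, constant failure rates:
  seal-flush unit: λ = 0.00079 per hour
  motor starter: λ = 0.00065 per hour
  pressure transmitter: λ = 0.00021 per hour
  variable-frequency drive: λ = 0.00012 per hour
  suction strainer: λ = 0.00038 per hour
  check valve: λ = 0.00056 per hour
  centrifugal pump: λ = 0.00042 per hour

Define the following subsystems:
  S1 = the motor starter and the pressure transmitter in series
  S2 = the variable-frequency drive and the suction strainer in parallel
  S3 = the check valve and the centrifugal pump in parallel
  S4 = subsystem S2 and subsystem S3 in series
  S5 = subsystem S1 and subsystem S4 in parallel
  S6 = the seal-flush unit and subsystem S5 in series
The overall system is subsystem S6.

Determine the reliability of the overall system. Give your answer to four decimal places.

0.8183

R(seal-flush unit) = exp(−0.00079 × 250) = 0.820780
R(motor starter) = exp(−0.00065 × 250) = 0.850016
R(pressure transmitter) = exp(−0.00021 × 250) = 0.948854
R(variable-frequency drive) = exp(−0.00012 × 250) = 0.970446
R(suction strainer) = exp(−0.00038 × 250) = 0.909373
R(check valve) = exp(−0.00056 × 250) = 0.869358
R(centrifugal pump) = exp(−0.00042 × 250) = 0.900325
Series (motor starter and pressure transmitter): 0.850016 × 0.948854 = 0.806541
Parallel (variable-frequency drive and suction strainer): 1 − (1 − 0.970446)(1 − 0.909373) = 0.997322
Parallel (check valve and centrifugal pump): 1 − (1 − 0.869358)(1 − 0.900325) = 0.986978
Series ([0.997322] and [0.986978]): 0.997322 × 0.986978 = 0.984335
Parallel ([0.806541] and [0.984335]): 1 − (1 − 0.806541)(1 − 0.984335) = 0.996969
Series (seal-flush unit and [0.996969]): 0.820780 × 0.996969 = 0.8183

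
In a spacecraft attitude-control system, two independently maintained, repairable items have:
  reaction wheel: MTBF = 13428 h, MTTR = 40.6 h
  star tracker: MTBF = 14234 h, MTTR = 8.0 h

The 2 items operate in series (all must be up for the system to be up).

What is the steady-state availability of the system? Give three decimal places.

0.996

A(reaction wheel) = MTBF/(MTBF+MTTR) = 13428/(13428+40.6) = 0.996986
A(star tracker) = MTBF/(MTBF+MTTR) = 14234/(14234+8.0) = 0.999438
Series availability: 0.996986 × 0.999438 = 0.996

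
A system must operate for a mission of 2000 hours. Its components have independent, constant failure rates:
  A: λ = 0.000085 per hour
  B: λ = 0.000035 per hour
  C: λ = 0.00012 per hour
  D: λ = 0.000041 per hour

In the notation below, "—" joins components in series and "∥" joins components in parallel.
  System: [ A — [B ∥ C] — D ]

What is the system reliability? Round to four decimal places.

R(A) = exp(−0.000085 × 2000) = 0.843665
R(B) = exp(−0.000035 × 2000) = 0.932394
R(C) = exp(−0.00012 × 2000) = 0.786628
R(D) = exp(−0.000041 × 2000) = 0.921272
Parallel (B and C): 1 − (1 − 0.932394)(1 − 0.786628) = 0.985575
Series (A, [0.985575], and D): 0.843665 × 0.985575 × 0.921272 = 0.7660

0.7660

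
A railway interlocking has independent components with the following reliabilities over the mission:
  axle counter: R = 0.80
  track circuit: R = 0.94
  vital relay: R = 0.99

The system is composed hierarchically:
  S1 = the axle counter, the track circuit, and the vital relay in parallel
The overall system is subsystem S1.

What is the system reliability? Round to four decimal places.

Parallel (axle counter, track circuit, and vital relay): 1 − (1 − 0.800000)(1 − 0.940000)(1 − 0.990000) = 0.9999

0.9999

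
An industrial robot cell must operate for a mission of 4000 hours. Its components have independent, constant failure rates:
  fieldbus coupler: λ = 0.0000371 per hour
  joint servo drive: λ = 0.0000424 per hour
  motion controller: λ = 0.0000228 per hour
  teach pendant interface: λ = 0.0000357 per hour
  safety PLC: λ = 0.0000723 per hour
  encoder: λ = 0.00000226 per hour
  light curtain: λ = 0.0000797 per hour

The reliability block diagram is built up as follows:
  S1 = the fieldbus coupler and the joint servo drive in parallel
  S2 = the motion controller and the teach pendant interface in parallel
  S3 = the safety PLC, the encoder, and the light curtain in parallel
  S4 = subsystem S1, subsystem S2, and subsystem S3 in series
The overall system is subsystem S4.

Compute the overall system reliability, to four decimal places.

0.9665

R(fieldbus coupler) = exp(−0.0000371 × 4000) = 0.862086
R(joint servo drive) = exp(−0.0000424 × 4000) = 0.844002
R(motion controller) = exp(−0.0000228 × 4000) = 0.912835
R(teach pendant interface) = exp(−0.0000357 × 4000) = 0.866927
R(safety PLC) = exp(−0.0000723 × 4000) = 0.748862
R(encoder) = exp(−0.00000226 × 4000) = 0.991001
R(light curtain) = exp(−0.0000797 × 4000) = 0.727021
Parallel (fieldbus coupler and joint servo drive): 1 − (1 − 0.862086)(1 − 0.844002) = 0.978486
Parallel (motion controller and teach pendant interface): 1 − (1 − 0.912835)(1 − 0.866927) = 0.988401
Parallel (safety PLC, encoder, and light curtain): 1 − (1 − 0.748862)(1 − 0.991001)(1 − 0.727021) = 0.999383
Series ([0.978486], [0.988401], and [0.999383]): 0.978486 × 0.988401 × 0.999383 = 0.9665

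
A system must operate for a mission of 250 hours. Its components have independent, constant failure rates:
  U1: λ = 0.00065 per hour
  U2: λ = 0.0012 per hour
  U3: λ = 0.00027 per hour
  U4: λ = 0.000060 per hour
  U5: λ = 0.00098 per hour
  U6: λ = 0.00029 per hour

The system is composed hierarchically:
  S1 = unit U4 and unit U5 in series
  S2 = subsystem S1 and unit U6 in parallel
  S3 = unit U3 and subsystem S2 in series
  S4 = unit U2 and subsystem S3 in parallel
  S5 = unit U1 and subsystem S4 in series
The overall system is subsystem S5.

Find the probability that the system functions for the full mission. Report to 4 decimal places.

0.8323

R(U1) = exp(−0.00065 × 250) = 0.850016
R(U2) = exp(−0.0012 × 250) = 0.740818
R(U3) = exp(−0.00027 × 250) = 0.934728
R(U4) = exp(−0.000060 × 250) = 0.985112
R(U5) = exp(−0.00098 × 250) = 0.782705
R(U6) = exp(−0.00029 × 250) = 0.930066
Series (U4 and U5): 0.985112 × 0.782705 = 0.771052
Parallel ([0.771052] and U6): 1 − (1 − 0.771052)(1 − 0.930066) = 0.983989
Series (U3 and [0.983989]): 0.934728 × 0.983989 = 0.919762
Parallel (U2 and [0.919762]): 1 − (1 − 0.740818)(1 − 0.919762) = 0.979204
Series (U1 and [0.979204]): 0.850016 × 0.979204 = 0.8323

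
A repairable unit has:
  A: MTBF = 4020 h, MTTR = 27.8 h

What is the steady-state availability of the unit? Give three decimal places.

0.993

A(A) = MTBF/(MTBF+MTTR) = 4020/(4020+27.8) = 0.993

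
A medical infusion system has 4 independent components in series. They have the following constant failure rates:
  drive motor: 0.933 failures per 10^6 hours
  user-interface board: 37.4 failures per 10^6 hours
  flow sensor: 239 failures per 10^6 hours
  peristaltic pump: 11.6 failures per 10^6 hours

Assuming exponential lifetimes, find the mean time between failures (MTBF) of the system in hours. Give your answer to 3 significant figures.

Series of exponential components: λ_sys = Σ λ_i
λ_sys = 0.000000933 + 0.0000374 + 0.000239 + 0.0000116 = 2.8893e-04 /h
MTBF = 1 / λ_sys = 3460 h

3460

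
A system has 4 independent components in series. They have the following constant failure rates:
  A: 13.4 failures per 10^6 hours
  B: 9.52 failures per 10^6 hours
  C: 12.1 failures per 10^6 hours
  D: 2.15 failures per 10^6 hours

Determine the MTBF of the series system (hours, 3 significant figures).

26900

Series of exponential components: λ_sys = Σ λ_i
λ_sys = 0.0000134 + 0.00000952 + 0.0000121 + 0.00000215 = 3.7170e-05 /h
MTBF = 1 / λ_sys = 26900 h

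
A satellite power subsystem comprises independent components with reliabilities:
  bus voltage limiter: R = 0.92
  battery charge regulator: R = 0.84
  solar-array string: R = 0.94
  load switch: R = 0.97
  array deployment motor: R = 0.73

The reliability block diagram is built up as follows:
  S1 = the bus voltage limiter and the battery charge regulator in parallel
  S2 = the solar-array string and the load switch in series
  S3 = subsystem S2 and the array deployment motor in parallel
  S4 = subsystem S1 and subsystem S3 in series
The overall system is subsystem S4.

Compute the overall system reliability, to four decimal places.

0.9637

Parallel (bus voltage limiter and battery charge regulator): 1 − (1 − 0.920000)(1 − 0.840000) = 0.987200
Series (solar-array string and load switch): 0.940000 × 0.970000 = 0.911800
Parallel ([0.911800] and array deployment motor): 1 − (1 − 0.911800)(1 − 0.730000) = 0.976186
Series ([0.987200] and [0.976186]): 0.987200 × 0.976186 = 0.9637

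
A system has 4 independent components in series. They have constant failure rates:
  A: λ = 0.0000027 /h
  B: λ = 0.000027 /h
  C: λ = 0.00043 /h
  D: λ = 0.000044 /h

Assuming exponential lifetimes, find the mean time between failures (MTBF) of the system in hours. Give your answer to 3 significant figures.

1990

Series of exponential components: λ_sys = Σ λ_i
λ_sys = 0.0000027 + 0.000027 + 0.00043 + 0.000044 = 5.0370e-04 /h
MTBF = 1 / λ_sys = 1990 h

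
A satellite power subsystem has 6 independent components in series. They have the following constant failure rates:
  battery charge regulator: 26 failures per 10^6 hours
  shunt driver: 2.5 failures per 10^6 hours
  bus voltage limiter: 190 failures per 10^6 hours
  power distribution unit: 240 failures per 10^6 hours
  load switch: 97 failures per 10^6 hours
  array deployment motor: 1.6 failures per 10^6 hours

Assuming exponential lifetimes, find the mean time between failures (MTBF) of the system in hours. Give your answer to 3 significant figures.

Series of exponential components: λ_sys = Σ λ_i
λ_sys = 0.000026 + 0.0000025 + 0.00019 + 0.00024 + 0.000097 + 0.0000016 = 5.5710e-04 /h
MTBF = 1 / λ_sys = 1800 h

1800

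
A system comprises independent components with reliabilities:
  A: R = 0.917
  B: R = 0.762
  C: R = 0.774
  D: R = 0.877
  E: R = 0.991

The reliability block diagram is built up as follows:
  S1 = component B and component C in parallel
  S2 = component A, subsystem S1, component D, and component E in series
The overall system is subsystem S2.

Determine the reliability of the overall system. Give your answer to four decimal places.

Parallel (B and C): 1 − (1 − 0.762000)(1 − 0.774000) = 0.946212
Series (A, [0.946212], D, and E): 0.917000 × 0.946212 × 0.877000 × 0.991000 = 0.7541

0.7541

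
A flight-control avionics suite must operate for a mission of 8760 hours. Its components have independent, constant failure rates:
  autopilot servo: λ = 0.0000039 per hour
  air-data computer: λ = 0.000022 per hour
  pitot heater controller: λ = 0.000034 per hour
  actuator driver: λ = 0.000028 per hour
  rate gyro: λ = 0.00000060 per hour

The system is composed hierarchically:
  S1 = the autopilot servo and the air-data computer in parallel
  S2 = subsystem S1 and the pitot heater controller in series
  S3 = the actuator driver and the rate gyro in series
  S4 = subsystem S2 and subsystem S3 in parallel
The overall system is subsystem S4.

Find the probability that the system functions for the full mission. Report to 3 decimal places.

R(autopilot servo) = exp(−0.0000039 × 8760) = 0.96641
R(air-data computer) = exp(−0.000022 × 8760) = 0.82471
R(pitot heater controller) = exp(−0.000034 × 8760) = 0.74242
R(actuator driver) = exp(−0.000028 × 8760) = 0.78249
R(rate gyro) = exp(−0.00000060 × 8760) = 0.99476
Parallel (autopilot servo and air-data computer): 1 − (1 − 0.96641)(1 − 0.82471) = 0.99411
Series ([0.99411] and pitot heater controller): 0.99411 × 0.74242 = 0.73805
Series (actuator driver and rate gyro): 0.78249 × 0.99476 = 0.77839
Parallel ([0.73805] and [0.77839]): 1 − (1 − 0.73805)(1 − 0.77839) = 0.942

0.942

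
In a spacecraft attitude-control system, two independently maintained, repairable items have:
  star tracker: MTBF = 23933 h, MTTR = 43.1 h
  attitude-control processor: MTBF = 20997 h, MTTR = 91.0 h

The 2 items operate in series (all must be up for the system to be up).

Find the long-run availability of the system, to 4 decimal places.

0.9939

A(star tracker) = MTBF/(MTBF+MTTR) = 23933/(23933+43.1) = 0.998202
A(attitude-control processor) = MTBF/(MTBF+MTTR) = 20997/(20997+91.0) = 0.995685
Series availability: 0.998202 × 0.995685 = 0.9939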